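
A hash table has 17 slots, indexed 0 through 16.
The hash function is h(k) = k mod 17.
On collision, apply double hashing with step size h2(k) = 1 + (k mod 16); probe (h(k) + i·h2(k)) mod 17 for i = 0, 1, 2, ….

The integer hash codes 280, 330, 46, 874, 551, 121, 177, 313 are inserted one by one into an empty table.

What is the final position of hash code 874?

280 hashes to 8; slot 8 is free -> place at 8.
330 hashes to 7; slot 7 is free -> place at 7.
46 hashes to 12; slot 12 is free -> place at 12.
874 hashes to 7, h2=11; 7 taken -> place at 1.
551 hashes to 7, h2=8; 7 taken -> place at 15.
121 hashes to 2; slot 2 is free -> place at 2.
177 hashes to 7, h2=2; 7 taken -> place at 9.
313 hashes to 7, h2=10; 7 taken -> place at 0.
Table: [313, 874, 121, ∅, ∅, ∅, ∅, 330, 280, 177, ∅, ∅, 46, ∅, ∅, 551, ∅]

1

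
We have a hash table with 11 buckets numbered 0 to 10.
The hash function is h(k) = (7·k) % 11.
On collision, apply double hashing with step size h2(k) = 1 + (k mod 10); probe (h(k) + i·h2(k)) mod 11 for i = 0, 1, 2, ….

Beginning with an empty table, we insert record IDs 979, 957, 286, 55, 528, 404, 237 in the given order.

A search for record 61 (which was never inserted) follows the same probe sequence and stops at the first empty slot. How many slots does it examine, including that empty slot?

3

Insert 979: h=0, slot 0 empty => index 0.
Insert 957: h=0, h2=8, slot 0 occupied => index 8.
Insert 286: h=0, h2=7, slot 0 occupied => index 7.
Insert 55: h=0, h2=6, slot 0 occupied => index 6.
Insert 528: h=0, h2=9, slot 0 occupied => index 9.
Insert 404: h=1, slot 1 empty => index 1.
Insert 237: h=9, h2=8, slots 9,6 occupied => index 3.
Table: [979, 404, -, 237, -, -, 55, 286, 957, 528, -]
Lookup 61: h=9, h2=2, probe 9,0,2 → slot 2 empty, not found.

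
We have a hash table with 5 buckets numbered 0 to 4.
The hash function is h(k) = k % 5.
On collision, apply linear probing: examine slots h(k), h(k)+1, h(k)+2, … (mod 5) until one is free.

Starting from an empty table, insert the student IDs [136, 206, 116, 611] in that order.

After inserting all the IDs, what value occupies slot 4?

611

136 hashes to 1; slot 1 is free → place at 1.
206 hashes to 1; 1 taken → place at 2.
116 hashes to 1; 1,2 taken → place at 3.
611 hashes to 1; 1,2,3 taken → place at 4.
Table: [—, 136, 206, 116, 611]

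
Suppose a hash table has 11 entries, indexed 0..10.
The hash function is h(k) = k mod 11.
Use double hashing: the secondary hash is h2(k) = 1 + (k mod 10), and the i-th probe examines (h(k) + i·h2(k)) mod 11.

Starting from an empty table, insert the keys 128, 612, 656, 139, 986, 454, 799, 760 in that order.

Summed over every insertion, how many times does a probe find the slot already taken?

10

128 hashes to 7; slot 7 is free -> place at 7.
612 hashes to 7, h2=3; 7 taken -> place at 10.
656 hashes to 7, h2=7; 7 taken -> place at 3.
139 hashes to 7, h2=10; 7 taken -> place at 6.
986 hashes to 7, h2=7; 7,3,10,6 taken -> place at 2.
454 hashes to 3, h2=5; 3 taken -> place at 8.
799 hashes to 7, h2=10; 7,6 taken -> place at 5.
760 hashes to 1; slot 1 is free -> place at 1.
Table: [-, 760, 986, 656, -, 799, 139, 128, 454, -, 612]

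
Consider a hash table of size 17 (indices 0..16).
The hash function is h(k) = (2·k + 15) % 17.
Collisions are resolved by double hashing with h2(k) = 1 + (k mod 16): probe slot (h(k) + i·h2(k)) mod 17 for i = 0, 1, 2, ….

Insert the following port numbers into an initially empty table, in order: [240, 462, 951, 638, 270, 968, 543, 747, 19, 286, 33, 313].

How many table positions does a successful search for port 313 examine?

Insert 240: h=2, slot 2 empty => index 2.
Insert 462: h=4, slot 4 empty => index 4.
Insert 951: h=13, slot 13 empty => index 13.
Insert 638: h=16, slot 16 empty => index 16.
Insert 270: h=11, slot 11 empty => index 11.
Insert 968: h=13, h2=9, slot 13 occupied => index 5.
Insert 543: h=13, h2=16, slot 13 occupied => index 12.
Insert 747: h=13, h2=12, slot 13 occupied => index 8.
Insert 19: h=2, h2=4, slot 2 occupied => index 6.
Insert 286: h=9, slot 9 empty => index 9.
Insert 33: h=13, h2=2, slot 13 occupied => index 15.
Insert 313: h=12, h2=10, slots 12,5,15,8 occupied => index 1.
Table: [_, 313, 240, _, 462, 968, 19, _, 747, 286, _, 270, 543, 951, _, 33, 638]
Lookup 313: h=12, h2=10, probe 12,5,15,8,1 → found at 1.

5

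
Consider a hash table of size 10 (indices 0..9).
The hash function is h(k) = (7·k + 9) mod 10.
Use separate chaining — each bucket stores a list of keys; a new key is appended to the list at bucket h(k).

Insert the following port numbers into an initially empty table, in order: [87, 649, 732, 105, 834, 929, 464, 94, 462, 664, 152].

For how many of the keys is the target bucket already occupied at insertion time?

87 → bucket 8
649 → bucket 2
732 → bucket 3
105 → bucket 4
834 → bucket 7
929 → bucket 2 (collision)
464 → bucket 7 (collision)
94 → bucket 7 (collision)
462 → bucket 3 (collision)
664 → bucket 7 (collision)
152 → bucket 3 (collision)
Final buckets:
0: -
1: -
2: 649 -> 929
3: 732 -> 462 -> 152
4: 105
5: -
6: -
7: 834 -> 464 -> 94 -> 664
8: 87
9: -

6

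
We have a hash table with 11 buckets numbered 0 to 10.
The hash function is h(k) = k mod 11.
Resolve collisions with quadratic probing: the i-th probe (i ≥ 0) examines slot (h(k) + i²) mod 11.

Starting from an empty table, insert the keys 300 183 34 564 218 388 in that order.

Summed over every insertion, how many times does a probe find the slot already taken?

300 hashes to 3; slot 3 is free → place at 3.
183 hashes to 7; slot 7 is free → place at 7.
34 hashes to 1; slot 1 is free → place at 1.
564 hashes to 3; 3 taken → place at 4.
218 hashes to 9; slot 9 is free → place at 9.
388 hashes to 3; 3,4,7,1 taken → place at 8.
Table: [∅, 34, ∅, 300, 564, ∅, ∅, 183, 388, 218, ∅]

5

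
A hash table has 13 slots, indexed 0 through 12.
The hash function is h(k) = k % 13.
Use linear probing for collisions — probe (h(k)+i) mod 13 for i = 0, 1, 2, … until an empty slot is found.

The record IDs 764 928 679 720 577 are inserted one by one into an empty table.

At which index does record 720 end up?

Insert 764: h=10, slot 10 empty => index 10.
Insert 928: h=5, slot 5 empty => index 5.
Insert 679: h=3, slot 3 empty => index 3.
Insert 720: h=5, slot 5 occupied => index 6.
Insert 577: h=5, slots 5,6 occupied => index 7.
Table: [., ., ., 679, ., 928, 720, 577, ., ., 764, ., .]

6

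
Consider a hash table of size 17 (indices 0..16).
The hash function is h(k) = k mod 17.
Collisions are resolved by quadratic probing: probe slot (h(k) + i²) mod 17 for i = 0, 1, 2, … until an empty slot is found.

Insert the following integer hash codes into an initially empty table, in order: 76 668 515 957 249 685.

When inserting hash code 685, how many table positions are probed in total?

76 hashes to 8; slot 8 is free → place at 8.
668 hashes to 5; slot 5 is free → place at 5.
515 hashes to 5; 5 taken → place at 6.
957 hashes to 5; 5,6 taken → place at 9.
249 hashes to 11; slot 11 is free → place at 11.
685 hashes to 5; 5,6,9 taken → place at 14.
Table: [-, -, -, -, -, 668, 515, -, 76, 957, -, 249, -, -, 685, -, -]

4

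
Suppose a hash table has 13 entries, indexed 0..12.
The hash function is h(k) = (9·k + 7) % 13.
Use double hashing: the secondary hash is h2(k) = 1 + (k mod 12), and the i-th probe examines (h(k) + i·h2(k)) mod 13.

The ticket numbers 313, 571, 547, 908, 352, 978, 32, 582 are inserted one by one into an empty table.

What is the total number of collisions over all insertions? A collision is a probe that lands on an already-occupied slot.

7

Insert 313: h=3, slot 3 empty => index 3.
Insert 571: h=11, slot 11 empty => index 11.
Insert 547: h=3, h2=8, slots 3,11 occupied => index 6.
Insert 908: h=2, slot 2 empty => index 2.
Insert 352: h=3, h2=5, slot 3 occupied => index 8.
Insert 978: h=8, h2=7, slots 8,2 occupied => index 9.
Insert 32: h=9, h2=9, slot 9 occupied => index 5.
Insert 582: h=6, h2=7, slot 6 occupied => index 0.
Table: [582, ∅, 908, 313, ∅, 32, 547, ∅, 352, 978, ∅, 571, ∅]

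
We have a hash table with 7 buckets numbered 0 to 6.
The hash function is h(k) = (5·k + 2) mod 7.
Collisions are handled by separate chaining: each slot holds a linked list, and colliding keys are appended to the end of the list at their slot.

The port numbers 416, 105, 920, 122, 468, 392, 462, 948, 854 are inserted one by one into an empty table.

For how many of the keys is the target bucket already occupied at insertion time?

6

Insert 416: h=3, bucket 3 empty -> new chain.
Insert 105: h=2, bucket 2 empty -> new chain.
Insert 920: h=3, bucket 3 nonempty -> append to chain.
Insert 122: h=3, bucket 3 nonempty -> append to chain.
Insert 468: h=4, bucket 4 empty -> new chain.
Insert 392: h=2, bucket 2 nonempty -> append to chain.
Insert 462: h=2, bucket 2 nonempty -> append to chain.
Insert 948: h=3, bucket 3 nonempty -> append to chain.
Insert 854: h=2, bucket 2 nonempty -> append to chain.
Final buckets:
0: ∅
1: ∅
2: 105 -> 392 -> 462 -> 854
3: 416 -> 920 -> 122 -> 948
4: 468
5: ∅
6: ∅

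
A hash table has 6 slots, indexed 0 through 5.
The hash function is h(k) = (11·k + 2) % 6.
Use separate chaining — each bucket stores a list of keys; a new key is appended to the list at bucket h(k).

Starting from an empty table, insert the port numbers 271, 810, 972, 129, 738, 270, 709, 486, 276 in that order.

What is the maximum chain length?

6

Insert 271: h=1, bucket 1 empty → new chain.
Insert 810: h=2, bucket 2 empty → new chain.
Insert 972: h=2, bucket 2 nonempty → append to chain.
Insert 129: h=5, bucket 5 empty → new chain.
Insert 738: h=2, bucket 2 nonempty → append to chain.
Insert 270: h=2, bucket 2 nonempty → append to chain.
Insert 709: h=1, bucket 1 nonempty → append to chain.
Insert 486: h=2, bucket 2 nonempty → append to chain.
Insert 276: h=2, bucket 2 nonempty → append to chain.
Final buckets:
0: -
1: 271 -> 709
2: 810 -> 972 -> 738 -> 270 -> 486 -> 276
3: -
4: -
5: 129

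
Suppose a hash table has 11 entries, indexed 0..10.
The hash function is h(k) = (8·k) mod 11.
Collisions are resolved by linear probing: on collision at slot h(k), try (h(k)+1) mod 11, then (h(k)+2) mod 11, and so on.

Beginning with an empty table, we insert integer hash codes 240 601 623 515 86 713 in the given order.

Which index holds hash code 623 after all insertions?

2

240: h=6 -> slot 6
601: h=1 -> slot 1
623: h=1, probe 1,2 -> slot 2
515: h=6, probe 6,7 -> slot 7
86: h=6, probe 6,7,8 -> slot 8
713: h=6, probe 6,7,8,9 -> slot 9
Table: [-, 601, 623, -, -, -, 240, 515, 86, 713, -]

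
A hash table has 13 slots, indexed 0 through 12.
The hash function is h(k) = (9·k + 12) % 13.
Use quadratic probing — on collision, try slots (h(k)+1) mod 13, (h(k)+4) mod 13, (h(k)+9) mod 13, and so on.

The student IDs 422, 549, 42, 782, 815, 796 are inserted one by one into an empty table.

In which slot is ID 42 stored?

422 hashes to 1; slot 1 is free → place at 1.
549 hashes to 0; slot 0 is free → place at 0.
42 hashes to 0; 0,1 taken → place at 4.
782 hashes to 4; 4 taken → place at 5.
815 hashes to 2; slot 2 is free → place at 2.
796 hashes to 0; 0,1,4 taken → place at 9.
Table: [549, 422, 815, _, 42, 782, _, _, _, 796, _, _, _]

4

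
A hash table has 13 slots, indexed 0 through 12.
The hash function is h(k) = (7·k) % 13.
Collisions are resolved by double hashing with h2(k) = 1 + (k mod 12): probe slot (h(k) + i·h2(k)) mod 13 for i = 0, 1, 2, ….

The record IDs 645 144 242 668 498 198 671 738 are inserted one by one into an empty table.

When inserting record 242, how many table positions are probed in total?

Insert 645: h=4, slot 4 empty -> index 4.
Insert 144: h=7, slot 7 empty -> index 7.
Insert 242: h=4, h2=3, slots 4,7 occupied -> index 10.
Insert 668: h=9, slot 9 empty -> index 9.
Insert 498: h=2, slot 2 empty -> index 2.
Insert 198: h=8, slot 8 empty -> index 8.
Insert 671: h=4, h2=12, slot 4 occupied -> index 3.
Insert 738: h=5, slot 5 empty -> index 5.
Table: [., ., 498, 671, 645, 738, ., 144, 198, 668, 242, ., .]

3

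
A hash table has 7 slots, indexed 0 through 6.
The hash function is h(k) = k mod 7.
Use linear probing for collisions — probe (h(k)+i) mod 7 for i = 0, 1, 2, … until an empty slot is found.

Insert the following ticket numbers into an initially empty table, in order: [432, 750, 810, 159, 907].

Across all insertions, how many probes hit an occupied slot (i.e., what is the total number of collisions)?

3

Insert 432: h=5, slot 5 empty -> index 5.
Insert 750: h=1, slot 1 empty -> index 1.
Insert 810: h=5, slot 5 occupied -> index 6.
Insert 159: h=5, slots 5,6 occupied -> index 0.
Insert 907: h=4, slot 4 empty -> index 4.
Table: [159, 750, _, _, 907, 432, 810]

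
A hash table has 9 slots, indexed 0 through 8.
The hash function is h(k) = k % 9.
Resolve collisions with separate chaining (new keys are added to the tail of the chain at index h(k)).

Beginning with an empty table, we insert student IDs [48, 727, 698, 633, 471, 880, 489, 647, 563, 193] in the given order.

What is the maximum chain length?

48 -> bucket 3
727 -> bucket 7
698 -> bucket 5
633 -> bucket 3 (collision)
471 -> bucket 3 (collision)
880 -> bucket 7 (collision)
489 -> bucket 3 (collision)
647 -> bucket 8
563 -> bucket 5 (collision)
193 -> bucket 4
Final buckets:
0: _
1: _
2: _
3: 48 -> 633 -> 471 -> 489
4: 193
5: 698 -> 563
6: _
7: 727 -> 880
8: 647

4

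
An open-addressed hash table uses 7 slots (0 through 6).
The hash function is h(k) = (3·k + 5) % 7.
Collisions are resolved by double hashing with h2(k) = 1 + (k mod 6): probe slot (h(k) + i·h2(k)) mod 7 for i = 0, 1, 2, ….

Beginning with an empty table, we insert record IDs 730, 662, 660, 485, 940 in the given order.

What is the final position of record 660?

730: h=4 => slot 4
662: h=3 => slot 3
660: h=4, h2=1, probe 4,5 => slot 5
485: h=4, h2=6, probe 4,3,2 => slot 2
940: h=4, h2=5, probe 4,2,0 => slot 0
Table: [940, _, 485, 662, 730, 660, _]

5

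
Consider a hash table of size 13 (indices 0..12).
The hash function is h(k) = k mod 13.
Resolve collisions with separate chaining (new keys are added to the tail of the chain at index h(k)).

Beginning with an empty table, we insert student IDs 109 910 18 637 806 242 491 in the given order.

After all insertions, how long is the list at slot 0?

3

109 -> bucket 5
910 -> bucket 0
18 -> bucket 5 (collision)
637 -> bucket 0 (collision)
806 -> bucket 0 (collision)
242 -> bucket 8
491 -> bucket 10
Final buckets:
0: 910 -> 637 -> 806
1: .
2: .
3: .
4: .
5: 109 -> 18
6: .
7: .
8: 242
9: .
10: 491
11: .
12: .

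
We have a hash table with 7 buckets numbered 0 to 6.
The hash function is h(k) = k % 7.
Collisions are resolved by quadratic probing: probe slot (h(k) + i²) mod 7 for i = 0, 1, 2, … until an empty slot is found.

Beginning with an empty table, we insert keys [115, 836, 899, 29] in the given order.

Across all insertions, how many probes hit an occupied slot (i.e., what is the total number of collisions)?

115: h=3 → slot 3
836: h=3, probe 3,4 → slot 4
899: h=3, probe 3,4,0 → slot 0
29: h=1 → slot 1
Table: [899, 29, ∅, 115, 836, ∅, ∅]

3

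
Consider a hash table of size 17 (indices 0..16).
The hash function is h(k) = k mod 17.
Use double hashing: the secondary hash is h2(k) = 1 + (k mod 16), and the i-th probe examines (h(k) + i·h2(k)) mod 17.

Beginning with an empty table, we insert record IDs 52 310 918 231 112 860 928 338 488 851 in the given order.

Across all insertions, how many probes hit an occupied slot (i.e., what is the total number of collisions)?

52 hashes to 1; slot 1 is free → place at 1.
310 hashes to 4; slot 4 is free → place at 4.
918 hashes to 0; slot 0 is free → place at 0.
231 hashes to 10; slot 10 is free → place at 10.
112 hashes to 10, h2=1; 10 taken → place at 11.
860 hashes to 10, h2=13; 10 taken → place at 6.
928 hashes to 10, h2=1; 10,11 taken → place at 12.
338 hashes to 15; slot 15 is free → place at 15.
488 hashes to 12, h2=9; 12,4 taken → place at 13.
851 hashes to 1, h2=4; 1 taken → place at 5.
Table: [918, 52, —, —, 310, 851, 860, —, —, —, 231, 112, 928, 488, —, 338, —]

7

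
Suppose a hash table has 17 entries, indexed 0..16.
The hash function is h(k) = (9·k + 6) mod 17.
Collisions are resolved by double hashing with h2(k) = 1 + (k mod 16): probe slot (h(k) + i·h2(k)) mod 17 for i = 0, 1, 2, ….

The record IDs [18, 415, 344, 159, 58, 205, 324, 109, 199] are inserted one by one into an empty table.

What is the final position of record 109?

18 hashes to 15; slot 15 is free → place at 15.
415 hashes to 1; slot 1 is free → place at 1.
344 hashes to 8; slot 8 is free → place at 8.
159 hashes to 9; slot 9 is free → place at 9.
58 hashes to 1, h2=11; 1 taken → place at 12.
205 hashes to 15, h2=14; 15,12,9 taken → place at 6.
324 hashes to 15, h2=5; 15 taken → place at 3.
109 hashes to 1, h2=14; 1,15,12,9,6,3 taken → place at 0.
199 hashes to 12, h2=8; 12,3 taken → place at 11.
Table: [109, 415, _, 324, _, _, 205, _, 344, 159, _, 199, 58, _, _, 18, _]

0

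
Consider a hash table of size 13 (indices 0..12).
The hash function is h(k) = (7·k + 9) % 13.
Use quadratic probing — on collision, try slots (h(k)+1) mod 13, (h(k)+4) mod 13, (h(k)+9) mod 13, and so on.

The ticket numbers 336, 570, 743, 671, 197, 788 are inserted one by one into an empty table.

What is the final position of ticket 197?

336 hashes to 8; slot 8 is free => place at 8.
570 hashes to 8; 8 taken => place at 9.
743 hashes to 10; slot 10 is free => place at 10.
671 hashes to 0; slot 0 is free => place at 0.
197 hashes to 10; 10 taken => place at 11.
788 hashes to 0; 0 taken => place at 1.
Table: [671, 788, ., ., ., ., ., ., 336, 570, 743, 197, .]

11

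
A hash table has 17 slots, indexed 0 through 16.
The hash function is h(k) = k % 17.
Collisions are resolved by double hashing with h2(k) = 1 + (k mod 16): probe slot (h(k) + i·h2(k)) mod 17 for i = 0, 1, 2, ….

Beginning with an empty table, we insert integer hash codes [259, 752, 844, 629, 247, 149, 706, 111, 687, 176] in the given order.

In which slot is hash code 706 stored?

259: h=4 => slot 4
752: h=4, h2=1, probe 4,5 => slot 5
844: h=11 => slot 11
629: h=0 => slot 0
247: h=9 => slot 9
149: h=13 => slot 13
706: h=9, h2=3, probe 9,12 => slot 12
111: h=9, h2=16, probe 9,8 => slot 8
687: h=7 => slot 7
176: h=6 => slot 6
Table: [629, _, _, _, 259, 752, 176, 687, 111, 247, _, 844, 706, 149, _, _, _]

12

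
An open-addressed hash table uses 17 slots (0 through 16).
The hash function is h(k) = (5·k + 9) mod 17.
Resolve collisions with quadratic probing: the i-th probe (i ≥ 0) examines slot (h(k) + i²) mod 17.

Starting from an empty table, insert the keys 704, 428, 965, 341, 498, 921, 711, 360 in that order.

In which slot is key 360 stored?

704 hashes to 10; slot 10 is free => place at 10.
428 hashes to 7; slot 7 is free => place at 7.
965 hashes to 6; slot 6 is free => place at 6.
341 hashes to 14; slot 14 is free => place at 14.
498 hashes to 0; slot 0 is free => place at 0.
921 hashes to 7; 7 taken => place at 8.
711 hashes to 11; slot 11 is free => place at 11.
360 hashes to 7; 7,8,11 taken => place at 16.
Table: [498, -, -, -, -, -, 965, 428, 921, -, 704, 711, -, -, 341, -, 360]

16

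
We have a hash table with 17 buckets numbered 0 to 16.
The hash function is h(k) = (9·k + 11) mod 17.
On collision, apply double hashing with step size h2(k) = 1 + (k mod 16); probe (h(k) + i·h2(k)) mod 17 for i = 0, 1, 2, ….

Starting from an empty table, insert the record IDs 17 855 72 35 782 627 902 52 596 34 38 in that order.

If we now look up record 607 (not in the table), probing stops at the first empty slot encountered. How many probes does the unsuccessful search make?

2

17: h=11 -> slot 11
855: h=5 -> slot 5
72: h=13 -> slot 13
35: h=3 -> slot 3
782: h=11, h2=15, probe 11,9 -> slot 9
627: h=10 -> slot 10
902: h=3, h2=7, probe 3,10,0 -> slot 0
52: h=3, h2=5, probe 3,8 -> slot 8
596: h=3, h2=5, probe 3,8,13,1 -> slot 1
34: h=11, h2=3, probe 11,14 -> slot 14
38: h=13, h2=7, probe 13,3,10,0,7 -> slot 7
Table: [902, 596, _, 35, _, 855, _, 38, 52, 782, 627, 17, _, 72, 34, _, _]
Lookup 607: h=0, h2=16, probe 0,16 → slot 16 empty, not found.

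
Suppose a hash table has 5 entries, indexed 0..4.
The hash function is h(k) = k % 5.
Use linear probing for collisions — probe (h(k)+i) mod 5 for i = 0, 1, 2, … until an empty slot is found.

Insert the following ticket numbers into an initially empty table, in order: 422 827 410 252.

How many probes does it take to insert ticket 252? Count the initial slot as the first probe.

422: h=2 -> slot 2
827: h=2, probe 2,3 -> slot 3
410: h=0 -> slot 0
252: h=2, probe 2,3,4 -> slot 4
Table: [410, -, 422, 827, 252]

3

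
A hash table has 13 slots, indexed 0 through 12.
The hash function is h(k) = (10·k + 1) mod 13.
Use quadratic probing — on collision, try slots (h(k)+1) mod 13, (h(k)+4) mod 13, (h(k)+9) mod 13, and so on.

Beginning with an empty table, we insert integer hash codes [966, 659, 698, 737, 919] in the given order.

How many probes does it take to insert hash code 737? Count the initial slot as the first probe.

966: h=2 -> slot 2
659: h=0 -> slot 0
698: h=0, probe 0,1 -> slot 1
737: h=0, probe 0,1,4 -> slot 4
919: h=0, probe 0,1,4,9 -> slot 9
Table: [659, 698, 966, -, 737, -, -, -, -, 919, -, -, -]

3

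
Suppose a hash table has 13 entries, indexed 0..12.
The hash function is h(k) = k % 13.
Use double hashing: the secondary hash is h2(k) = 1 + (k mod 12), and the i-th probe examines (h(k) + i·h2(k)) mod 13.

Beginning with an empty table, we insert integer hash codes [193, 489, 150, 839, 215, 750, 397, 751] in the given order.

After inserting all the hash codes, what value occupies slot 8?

489

193: h=11 → slot 11
489: h=8 → slot 8
150: h=7 → slot 7
839: h=7, h2=12, probe 7,6 → slot 6
215: h=7, h2=12, probe 7,6,5 → slot 5
750: h=9 → slot 9
397: h=7, h2=2, probe 7,9,11,0 → slot 0
751: h=10 → slot 10
Table: [397, _, _, _, _, 215, 839, 150, 489, 750, 751, 193, _]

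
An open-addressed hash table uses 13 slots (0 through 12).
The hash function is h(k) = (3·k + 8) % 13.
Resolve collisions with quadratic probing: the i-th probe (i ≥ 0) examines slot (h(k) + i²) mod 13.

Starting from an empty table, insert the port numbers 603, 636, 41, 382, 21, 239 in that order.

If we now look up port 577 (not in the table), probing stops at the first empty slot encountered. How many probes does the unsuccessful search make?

603: h=10 → slot 10
636: h=5 → slot 5
41: h=1 → slot 1
382: h=10, probe 10,11 → slot 11
21: h=6 → slot 6
239: h=10, probe 10,11,1,6,0 → slot 0
Table: [239, 41, ∅, ∅, ∅, 636, 21, ∅, ∅, ∅, 603, 382, ∅]
Lookup 577: h=10, probe 10,11,1,6,0,9 → slot 9 empty, not found.

6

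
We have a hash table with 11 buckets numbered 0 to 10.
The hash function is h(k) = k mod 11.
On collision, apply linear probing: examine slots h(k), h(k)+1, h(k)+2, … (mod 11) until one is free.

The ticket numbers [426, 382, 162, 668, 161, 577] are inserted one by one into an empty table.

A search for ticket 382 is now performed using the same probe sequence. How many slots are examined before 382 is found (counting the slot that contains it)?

2

426 hashes to 8; slot 8 is free => place at 8.
382 hashes to 8; 8 taken => place at 9.
162 hashes to 8; 8,9 taken => place at 10.
668 hashes to 8; 8,9,10 taken => place at 0.
161 hashes to 7; slot 7 is free => place at 7.
577 hashes to 5; slot 5 is free => place at 5.
Table: [668, _, _, _, _, 577, _, 161, 426, 382, 162]
Lookup 382: h=8, probe 8,9 → found at 9.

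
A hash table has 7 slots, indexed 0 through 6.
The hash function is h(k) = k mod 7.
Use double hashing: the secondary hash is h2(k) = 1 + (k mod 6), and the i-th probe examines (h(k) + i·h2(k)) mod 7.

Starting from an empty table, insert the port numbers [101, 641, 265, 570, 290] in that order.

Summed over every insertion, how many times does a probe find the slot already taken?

4

101: h=3 => slot 3
641: h=4 => slot 4
265: h=6 => slot 6
570: h=3, h2=1, probe 3,4,5 => slot 5
290: h=3, h2=3, probe 3,6,2 => slot 2
Table: [—, —, 290, 101, 641, 570, 265]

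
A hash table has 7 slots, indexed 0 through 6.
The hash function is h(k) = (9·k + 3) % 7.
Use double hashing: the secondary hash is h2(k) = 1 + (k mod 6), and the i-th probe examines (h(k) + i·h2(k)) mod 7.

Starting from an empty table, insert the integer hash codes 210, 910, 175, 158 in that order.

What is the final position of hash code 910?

1

210: h=3 => slot 3
910: h=3, h2=5, probe 3,1 => slot 1
175: h=3, h2=2, probe 3,5 => slot 5
158: h=4 => slot 4
Table: [., 910, ., 210, 158, 175, .]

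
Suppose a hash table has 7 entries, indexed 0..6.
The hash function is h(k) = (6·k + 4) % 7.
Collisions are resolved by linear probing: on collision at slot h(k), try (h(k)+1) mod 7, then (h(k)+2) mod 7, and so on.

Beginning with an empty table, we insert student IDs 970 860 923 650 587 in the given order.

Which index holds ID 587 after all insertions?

2

970: h=0 => slot 0
860: h=5 => slot 5
923: h=5, probe 5,6 => slot 6
650: h=5, probe 5,6,0,1 => slot 1
587: h=5, probe 5,6,0,1,2 => slot 2
Table: [970, 650, 587, ., ., 860, 923]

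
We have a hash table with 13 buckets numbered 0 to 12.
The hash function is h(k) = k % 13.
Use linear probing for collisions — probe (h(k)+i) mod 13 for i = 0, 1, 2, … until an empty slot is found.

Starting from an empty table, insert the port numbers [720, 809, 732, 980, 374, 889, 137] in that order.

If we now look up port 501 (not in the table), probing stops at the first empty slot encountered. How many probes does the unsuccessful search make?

720: h=5 → slot 5
809: h=3 → slot 3
732: h=4 → slot 4
980: h=5, probe 5,6 → slot 6
374: h=10 → slot 10
889: h=5, probe 5,6,7 → slot 7
137: h=7, probe 7,8 → slot 8
Table: [-, -, -, 809, 732, 720, 980, 889, 137, -, 374, -, -]
Lookup 501: h=7, probe 7,8,9 → slot 9 empty, not found.

3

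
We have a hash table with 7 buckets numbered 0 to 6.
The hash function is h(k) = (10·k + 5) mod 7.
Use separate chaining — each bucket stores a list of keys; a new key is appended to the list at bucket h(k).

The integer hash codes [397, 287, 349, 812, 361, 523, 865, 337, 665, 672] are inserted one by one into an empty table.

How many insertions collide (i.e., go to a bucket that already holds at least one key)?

5

397 -> bucket 6
287 -> bucket 5
349 -> bucket 2
812 -> bucket 5 (collision)
361 -> bucket 3
523 -> bucket 6 (collision)
865 -> bucket 3 (collision)
337 -> bucket 1
665 -> bucket 5 (collision)
672 -> bucket 5 (collision)
Final buckets:
0: ∅
1: 337
2: 349
3: 361 -> 865
4: ∅
5: 287 -> 812 -> 665 -> 672
6: 397 -> 523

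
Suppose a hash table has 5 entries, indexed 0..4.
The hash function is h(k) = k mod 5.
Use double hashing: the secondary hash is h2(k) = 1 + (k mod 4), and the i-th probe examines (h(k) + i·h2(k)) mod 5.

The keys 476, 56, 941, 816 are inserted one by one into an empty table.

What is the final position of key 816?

4

Insert 476: h=1, slot 1 empty -> index 1.
Insert 56: h=1, h2=1, slot 1 occupied -> index 2.
Insert 941: h=1, h2=2, slot 1 occupied -> index 3.
Insert 816: h=1, h2=1, slots 1,2,3 occupied -> index 4.
Table: [∅, 476, 56, 941, 816]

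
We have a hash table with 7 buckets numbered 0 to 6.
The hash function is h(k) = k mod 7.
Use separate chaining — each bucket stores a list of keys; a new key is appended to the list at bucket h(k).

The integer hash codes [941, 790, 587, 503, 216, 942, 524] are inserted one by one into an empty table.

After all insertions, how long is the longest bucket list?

Insert 941: h=3, bucket 3 empty → new chain.
Insert 790: h=6, bucket 6 empty → new chain.
Insert 587: h=6, bucket 6 nonempty → append to chain.
Insert 503: h=6, bucket 6 nonempty → append to chain.
Insert 216: h=6, bucket 6 nonempty → append to chain.
Insert 942: h=4, bucket 4 empty → new chain.
Insert 524: h=6, bucket 6 nonempty → append to chain.
Final buckets:
0: _
1: _
2: _
3: 941
4: 942
5: _
6: 790 -> 587 -> 503 -> 216 -> 524

5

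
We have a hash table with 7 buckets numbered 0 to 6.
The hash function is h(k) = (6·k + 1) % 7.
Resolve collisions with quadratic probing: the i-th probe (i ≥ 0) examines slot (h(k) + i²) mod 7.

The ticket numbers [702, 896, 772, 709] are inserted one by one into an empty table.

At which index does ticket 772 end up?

0

702: h=6 => slot 6
896: h=1 => slot 1
772: h=6, probe 6,0 => slot 0
709: h=6, probe 6,0,3 => slot 3
Table: [772, 896, -, 709, -, -, 702]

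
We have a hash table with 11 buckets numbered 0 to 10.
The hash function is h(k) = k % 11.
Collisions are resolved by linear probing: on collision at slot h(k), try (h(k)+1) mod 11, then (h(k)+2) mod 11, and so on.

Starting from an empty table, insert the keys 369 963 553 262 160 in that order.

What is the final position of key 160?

369 hashes to 6; slot 6 is free → place at 6.
963 hashes to 6; 6 taken → place at 7.
553 hashes to 3; slot 3 is free → place at 3.
262 hashes to 9; slot 9 is free → place at 9.
160 hashes to 6; 6,7 taken → place at 8.
Table: [∅, ∅, ∅, 553, ∅, ∅, 369, 963, 160, 262, ∅]

8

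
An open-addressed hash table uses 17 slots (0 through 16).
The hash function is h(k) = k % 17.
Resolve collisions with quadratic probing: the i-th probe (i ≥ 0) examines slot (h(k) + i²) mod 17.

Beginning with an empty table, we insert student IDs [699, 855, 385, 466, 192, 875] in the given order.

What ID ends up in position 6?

699: h=2 -> slot 2
855: h=5 -> slot 5
385: h=11 -> slot 11
466: h=7 -> slot 7
192: h=5, probe 5,6 -> slot 6
875: h=8 -> slot 8
Table: [∅, ∅, 699, ∅, ∅, 855, 192, 466, 875, ∅, ∅, 385, ∅, ∅, ∅, ∅, ∅]

192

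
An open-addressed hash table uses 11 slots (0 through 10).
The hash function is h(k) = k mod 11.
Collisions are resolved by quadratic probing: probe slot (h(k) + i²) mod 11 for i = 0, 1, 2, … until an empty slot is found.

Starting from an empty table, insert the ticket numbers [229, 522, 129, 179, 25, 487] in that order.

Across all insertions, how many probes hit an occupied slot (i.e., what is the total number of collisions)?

Insert 229: h=9, slot 9 empty -> index 9.
Insert 522: h=5, slot 5 empty -> index 5.
Insert 129: h=8, slot 8 empty -> index 8.
Insert 179: h=3, slot 3 empty -> index 3.
Insert 25: h=3, slot 3 occupied -> index 4.
Insert 487: h=3, slots 3,4 occupied -> index 7.
Table: [∅, ∅, ∅, 179, 25, 522, ∅, 487, 129, 229, ∅]

3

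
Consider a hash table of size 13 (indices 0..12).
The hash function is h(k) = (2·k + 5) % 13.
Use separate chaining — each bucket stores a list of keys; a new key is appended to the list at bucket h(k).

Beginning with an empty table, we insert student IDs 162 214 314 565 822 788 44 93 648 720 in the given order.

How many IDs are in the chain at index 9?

162 → bucket 4
214 → bucket 4 (collision)
314 → bucket 9
565 → bucket 4 (collision)
822 → bucket 11
788 → bucket 8
44 → bucket 2
93 → bucket 9 (collision)
648 → bucket 1
720 → bucket 2 (collision)
Final buckets:
0: .
1: 648
2: 44 -> 720
3: .
4: 162 -> 214 -> 565
5: .
6: .
7: .
8: 788
9: 314 -> 93
10: .
11: 822
12: .

2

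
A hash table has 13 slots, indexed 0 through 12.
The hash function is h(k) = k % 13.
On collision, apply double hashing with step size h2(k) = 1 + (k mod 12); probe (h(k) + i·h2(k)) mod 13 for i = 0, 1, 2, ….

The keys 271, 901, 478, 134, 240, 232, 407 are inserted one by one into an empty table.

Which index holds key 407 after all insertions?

271 hashes to 11; slot 11 is free → place at 11.
901 hashes to 4; slot 4 is free → place at 4.
478 hashes to 10; slot 10 is free → place at 10.
134 hashes to 4, h2=3; 4 taken → place at 7.
240 hashes to 6; slot 6 is free → place at 6.
232 hashes to 11, h2=5; 11 taken → place at 3.
407 hashes to 4, h2=12; 4,3 taken → place at 2.
Table: [., ., 407, 232, 901, ., 240, 134, ., ., 478, 271, .]

2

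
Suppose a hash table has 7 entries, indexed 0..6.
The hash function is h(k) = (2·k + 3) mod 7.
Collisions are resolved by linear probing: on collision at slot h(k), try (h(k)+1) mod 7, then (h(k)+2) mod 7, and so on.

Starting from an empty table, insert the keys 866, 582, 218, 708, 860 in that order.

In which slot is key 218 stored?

Insert 866: h=6, slot 6 empty => index 6.
Insert 582: h=5, slot 5 empty => index 5.
Insert 218: h=5, slots 5,6 occupied => index 0.
Insert 708: h=5, slots 5,6,0 occupied => index 1.
Insert 860: h=1, slot 1 occupied => index 2.
Table: [218, 708, 860, _, _, 582, 866]

0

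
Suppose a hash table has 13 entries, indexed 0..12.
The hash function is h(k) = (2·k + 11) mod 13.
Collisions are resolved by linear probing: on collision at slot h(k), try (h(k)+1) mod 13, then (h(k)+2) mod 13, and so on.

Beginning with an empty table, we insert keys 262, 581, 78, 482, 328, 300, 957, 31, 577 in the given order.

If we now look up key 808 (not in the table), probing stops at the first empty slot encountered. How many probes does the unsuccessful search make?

262: h=2 -> slot 2
581: h=3 -> slot 3
78: h=11 -> slot 11
482: h=0 -> slot 0
328: h=4 -> slot 4
300: h=0, probe 0,1 -> slot 1
957: h=1, probe 1,2,3,4,5 -> slot 5
31: h=8 -> slot 8
577: h=8, probe 8,9 -> slot 9
Table: [482, 300, 262, 581, 328, 957, ., ., 31, 577, ., 78, .]
Lookup 808: h=2, probe 2,3,4,5,6 → slot 6 empty, not found.

5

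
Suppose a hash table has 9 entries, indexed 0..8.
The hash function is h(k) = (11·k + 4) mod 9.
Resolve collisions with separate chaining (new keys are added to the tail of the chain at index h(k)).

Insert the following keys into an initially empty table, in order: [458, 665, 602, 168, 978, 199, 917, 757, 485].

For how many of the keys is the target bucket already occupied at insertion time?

458 -> bucket 2
665 -> bucket 2 (collision)
602 -> bucket 2 (collision)
168 -> bucket 7
978 -> bucket 7 (collision)
199 -> bucket 6
917 -> bucket 2 (collision)
757 -> bucket 6 (collision)
485 -> bucket 2 (collision)
Final buckets:
0: ∅
1: ∅
2: 458 -> 665 -> 602 -> 917 -> 485
3: ∅
4: ∅
5: ∅
6: 199 -> 757
7: 168 -> 978
8: ∅

6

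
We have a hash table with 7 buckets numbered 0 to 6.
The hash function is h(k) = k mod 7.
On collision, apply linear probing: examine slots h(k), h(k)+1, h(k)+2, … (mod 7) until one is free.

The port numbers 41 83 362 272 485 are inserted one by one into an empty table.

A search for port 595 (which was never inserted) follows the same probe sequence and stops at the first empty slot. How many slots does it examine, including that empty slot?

41: h=6 => slot 6
83: h=6, probe 6,0 => slot 0
362: h=5 => slot 5
272: h=6, probe 6,0,1 => slot 1
485: h=2 => slot 2
Table: [83, 272, 485, -, -, 362, 41]
Lookup 595: h=0, probe 0,1,2,3 → slot 3 empty, not found.

4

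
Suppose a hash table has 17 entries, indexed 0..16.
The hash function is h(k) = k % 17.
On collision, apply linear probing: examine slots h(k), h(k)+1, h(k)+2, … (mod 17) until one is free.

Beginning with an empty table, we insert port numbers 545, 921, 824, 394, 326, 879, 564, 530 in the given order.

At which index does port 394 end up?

Insert 545: h=1, slot 1 empty -> index 1.
Insert 921: h=3, slot 3 empty -> index 3.
Insert 824: h=8, slot 8 empty -> index 8.
Insert 394: h=3, slot 3 occupied -> index 4.
Insert 326: h=3, slots 3,4 occupied -> index 5.
Insert 879: h=12, slot 12 empty -> index 12.
Insert 564: h=3, slots 3,4,5 occupied -> index 6.
Insert 530: h=3, slots 3,4,5,6 occupied -> index 7.
Table: [-, 545, -, 921, 394, 326, 564, 530, 824, -, -, -, 879, -, -, -, -]

4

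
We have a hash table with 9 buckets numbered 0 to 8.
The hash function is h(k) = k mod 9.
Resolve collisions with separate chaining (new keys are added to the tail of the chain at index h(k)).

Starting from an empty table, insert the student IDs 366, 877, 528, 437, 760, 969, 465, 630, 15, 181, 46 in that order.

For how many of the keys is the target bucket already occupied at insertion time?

6

366 → bucket 6
877 → bucket 4
528 → bucket 6 (collision)
437 → bucket 5
760 → bucket 4 (collision)
969 → bucket 6 (collision)
465 → bucket 6 (collision)
630 → bucket 0
15 → bucket 6 (collision)
181 → bucket 1
46 → bucket 1 (collision)
Final buckets:
0: 630
1: 181 -> 46
2: .
3: .
4: 877 -> 760
5: 437
6: 366 -> 528 -> 969 -> 465 -> 15
7: .
8: .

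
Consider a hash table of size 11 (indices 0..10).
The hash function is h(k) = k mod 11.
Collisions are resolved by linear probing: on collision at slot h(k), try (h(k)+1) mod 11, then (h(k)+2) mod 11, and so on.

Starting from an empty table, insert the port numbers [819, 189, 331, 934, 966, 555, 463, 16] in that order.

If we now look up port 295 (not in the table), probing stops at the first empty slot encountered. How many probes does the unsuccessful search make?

819 hashes to 5; slot 5 is free => place at 5.
189 hashes to 2; slot 2 is free => place at 2.
331 hashes to 1; slot 1 is free => place at 1.
934 hashes to 10; slot 10 is free => place at 10.
966 hashes to 9; slot 9 is free => place at 9.
555 hashes to 5; 5 taken => place at 6.
463 hashes to 1; 1,2 taken => place at 3.
16 hashes to 5; 5,6 taken => place at 7.
Table: [-, 331, 189, 463, -, 819, 555, 16, -, 966, 934]
Lookup 295: h=9, probe 9,10,0 → slot 0 empty, not found.

3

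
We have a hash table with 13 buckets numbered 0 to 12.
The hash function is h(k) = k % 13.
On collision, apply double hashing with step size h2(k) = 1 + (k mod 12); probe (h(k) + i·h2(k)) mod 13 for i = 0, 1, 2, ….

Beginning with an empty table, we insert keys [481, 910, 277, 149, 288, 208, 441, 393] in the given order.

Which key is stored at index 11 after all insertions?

910

481: h=0 -> slot 0
910: h=0, h2=11, probe 0,11 -> slot 11
277: h=4 -> slot 4
149: h=6 -> slot 6
288: h=2 -> slot 2
208: h=0, h2=5, probe 0,5 -> slot 5
441: h=12 -> slot 12
393: h=3 -> slot 3
Table: [481, ∅, 288, 393, 277, 208, 149, ∅, ∅, ∅, ∅, 910, 441]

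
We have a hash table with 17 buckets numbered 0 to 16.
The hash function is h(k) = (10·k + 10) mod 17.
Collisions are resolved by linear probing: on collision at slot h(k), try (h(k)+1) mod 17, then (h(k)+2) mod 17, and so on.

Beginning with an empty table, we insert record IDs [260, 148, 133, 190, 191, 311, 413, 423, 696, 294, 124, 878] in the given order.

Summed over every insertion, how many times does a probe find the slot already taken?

260 hashes to 9; slot 9 is free -> place at 9.
148 hashes to 11; slot 11 is free -> place at 11.
133 hashes to 14; slot 14 is free -> place at 14.
190 hashes to 6; slot 6 is free -> place at 6.
191 hashes to 16; slot 16 is free -> place at 16.
311 hashes to 9; 9 taken -> place at 10.
413 hashes to 9; 9,10,11 taken -> place at 12.
423 hashes to 7; slot 7 is free -> place at 7.
696 hashes to 0; slot 0 is free -> place at 0.
294 hashes to 9; 9,10,11,12 taken -> place at 13.
124 hashes to 9; 9,10,11,12,13,14 taken -> place at 15.
878 hashes to 1; slot 1 is free -> place at 1.
Table: [696, 878, ∅, ∅, ∅, ∅, 190, 423, ∅, 260, 311, 148, 413, 294, 133, 124, 191]

14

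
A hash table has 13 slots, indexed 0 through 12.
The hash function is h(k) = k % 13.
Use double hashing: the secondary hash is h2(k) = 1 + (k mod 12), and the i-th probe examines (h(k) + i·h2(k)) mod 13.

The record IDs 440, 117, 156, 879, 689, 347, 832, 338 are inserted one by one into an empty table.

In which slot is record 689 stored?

440 hashes to 11; slot 11 is free => place at 11.
117 hashes to 0; slot 0 is free => place at 0.
156 hashes to 0, h2=1; 0 taken => place at 1.
879 hashes to 8; slot 8 is free => place at 8.
689 hashes to 0, h2=6; 0 taken => place at 6.
347 hashes to 9; slot 9 is free => place at 9.
832 hashes to 0, h2=5; 0 taken => place at 5.
338 hashes to 0, h2=3; 0 taken => place at 3.
Table: [117, 156, ∅, 338, ∅, 832, 689, ∅, 879, 347, ∅, 440, ∅]

6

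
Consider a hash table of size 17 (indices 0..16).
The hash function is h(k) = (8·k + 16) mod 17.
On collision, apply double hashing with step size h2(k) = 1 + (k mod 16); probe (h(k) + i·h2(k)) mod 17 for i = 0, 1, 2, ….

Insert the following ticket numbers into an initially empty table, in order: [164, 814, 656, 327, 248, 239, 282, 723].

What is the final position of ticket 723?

15

164: h=2 => slot 2
814: h=0 => slot 0
656: h=11 => slot 11
327: h=14 => slot 14
248: h=11, h2=9, probe 11,3 => slot 3
239: h=7 => slot 7
282: h=11, h2=11, probe 11,5 => slot 5
723: h=3, h2=4, probe 3,7,11,15 => slot 15
Table: [814, ., 164, 248, ., 282, ., 239, ., ., ., 656, ., ., 327, 723, .]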